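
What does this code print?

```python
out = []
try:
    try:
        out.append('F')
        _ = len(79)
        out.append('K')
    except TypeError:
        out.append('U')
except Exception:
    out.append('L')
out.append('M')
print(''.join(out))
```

Execution trace: 'F' (inner try body) → 'U' (inner except TypeError) → 'M' (after the try/except). Output: FUM

Answer: FUM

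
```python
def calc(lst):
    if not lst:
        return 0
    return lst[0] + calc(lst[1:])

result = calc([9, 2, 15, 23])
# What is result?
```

9 + 2 + 15 + 23 + 0 = 49

Answer: 49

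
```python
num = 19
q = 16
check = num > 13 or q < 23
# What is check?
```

Trace:
`num = 19` → num = 19
`q = 16` → q = 16
`check = num > 13 or q < 23` → check = True
So check = True

Answer: True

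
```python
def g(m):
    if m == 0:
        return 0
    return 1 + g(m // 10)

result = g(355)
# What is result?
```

Count of digits of 355: 3

Answer: 3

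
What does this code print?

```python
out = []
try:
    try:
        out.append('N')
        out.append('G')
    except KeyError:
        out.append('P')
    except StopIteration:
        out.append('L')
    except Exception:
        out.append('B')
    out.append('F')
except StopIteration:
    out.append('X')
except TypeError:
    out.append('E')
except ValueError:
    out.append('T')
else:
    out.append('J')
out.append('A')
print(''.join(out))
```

Execution trace: 'N' (inner try body) → 'G' (inner try body, no exception) → 'F' (try body, no exception) → 'J' (else) → 'A' (after the try/except). Output: NGFJA

Answer: NGFJA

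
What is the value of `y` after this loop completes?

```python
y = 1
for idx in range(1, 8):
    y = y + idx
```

Start at 1, add 1 through 7
`y` takes the values: 1 → 2 → 4 → 7 → 11 → 16 → 22 → 29

Answer: 29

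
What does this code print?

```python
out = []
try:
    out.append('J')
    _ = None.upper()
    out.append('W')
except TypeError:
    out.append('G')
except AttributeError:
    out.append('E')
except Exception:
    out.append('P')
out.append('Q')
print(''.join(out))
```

Execution trace: 'J' (try body) → 'E' (except AttributeError) → 'Q' (after the try/except). Output: JEQ

Answer: JEQ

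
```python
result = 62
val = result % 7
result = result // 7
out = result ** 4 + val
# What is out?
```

Trace:
`result = 62` → result = 62
`val = result % 7` → val = 6
`result = result // 7` → result = 8
`out = result ** 4 + val` → out = 4102
So out = 4102

Answer: 4102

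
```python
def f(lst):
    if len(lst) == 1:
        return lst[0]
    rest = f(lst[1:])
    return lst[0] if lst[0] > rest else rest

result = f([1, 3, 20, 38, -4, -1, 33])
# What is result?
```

Recursive max over [1, 3, 20, 38, -4, -1, 33] = 38

Answer: 38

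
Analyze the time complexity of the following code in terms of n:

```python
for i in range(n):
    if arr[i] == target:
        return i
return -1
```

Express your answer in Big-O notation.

This is Linear search in an array. Time complexity: O(n).

Answer: O(n)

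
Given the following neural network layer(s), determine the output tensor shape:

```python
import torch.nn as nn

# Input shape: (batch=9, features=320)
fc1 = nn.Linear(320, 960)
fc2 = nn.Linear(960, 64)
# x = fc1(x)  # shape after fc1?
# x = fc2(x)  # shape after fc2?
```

Input: (9, 320) -> after fc1: (9, 960) -> Output: (9, 64)

Answer: (9, 64)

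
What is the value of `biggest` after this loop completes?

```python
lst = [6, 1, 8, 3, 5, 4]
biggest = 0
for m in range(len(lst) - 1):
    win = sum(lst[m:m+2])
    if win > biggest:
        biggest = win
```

Max sum of 2-element window in [6, 1, 8, 3, 5, 4]
`biggest` takes the values: 0 → 7 → 9 → 11

Answer: 11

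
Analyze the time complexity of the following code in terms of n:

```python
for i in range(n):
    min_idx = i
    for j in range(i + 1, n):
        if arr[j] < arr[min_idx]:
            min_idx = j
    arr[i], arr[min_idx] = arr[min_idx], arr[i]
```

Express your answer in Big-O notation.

This is Selection sort. Time complexity: O(n²).

Answer: O(n²)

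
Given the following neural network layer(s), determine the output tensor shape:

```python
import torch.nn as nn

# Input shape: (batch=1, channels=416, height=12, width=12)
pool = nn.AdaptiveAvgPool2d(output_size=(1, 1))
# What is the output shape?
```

Input: (1, 416, 12, 12) -> Output: (1, 416, 1, 1)

Answer: (1, 416, 1, 1)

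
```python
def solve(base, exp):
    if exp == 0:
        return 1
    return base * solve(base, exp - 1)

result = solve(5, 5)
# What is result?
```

solve(5, 5) = 5 * 5 * 5 * 5 * 5 = 3125

Answer: 3125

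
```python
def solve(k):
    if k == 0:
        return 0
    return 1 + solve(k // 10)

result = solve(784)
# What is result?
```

Count of digits of 784: 3

Answer: 3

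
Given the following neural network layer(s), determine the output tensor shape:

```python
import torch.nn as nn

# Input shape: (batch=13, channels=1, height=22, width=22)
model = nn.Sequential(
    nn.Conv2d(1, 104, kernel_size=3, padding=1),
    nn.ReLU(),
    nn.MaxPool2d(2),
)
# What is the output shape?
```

Input: (13, 1, 22, 22) -> after Conv2d: (13, 104, 22, 22) -> after ReLU: (13, 104, 22, 22) -> Output: (13, 104, 11, 11)

Answer: (13, 104, 11, 11)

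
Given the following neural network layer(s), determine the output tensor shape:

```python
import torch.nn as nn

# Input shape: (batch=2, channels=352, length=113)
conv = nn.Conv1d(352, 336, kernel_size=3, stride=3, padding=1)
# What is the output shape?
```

Input: (2, 352, 113) -> Output: (2, 336, 38)

Answer: (2, 336, 38)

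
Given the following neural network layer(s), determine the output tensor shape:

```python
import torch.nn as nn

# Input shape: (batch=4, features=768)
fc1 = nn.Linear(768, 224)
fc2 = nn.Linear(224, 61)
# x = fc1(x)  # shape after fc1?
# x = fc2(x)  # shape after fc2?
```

Input: (4, 768) -> after fc1: (4, 224) -> Output: (4, 61)

Answer: (4, 61)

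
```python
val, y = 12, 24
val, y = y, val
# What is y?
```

Trace:
`val, y = 12, 24` → val = 12; y = 24
`val, y = y, val` → val = 24; y = 12
So y = 12

Answer: 12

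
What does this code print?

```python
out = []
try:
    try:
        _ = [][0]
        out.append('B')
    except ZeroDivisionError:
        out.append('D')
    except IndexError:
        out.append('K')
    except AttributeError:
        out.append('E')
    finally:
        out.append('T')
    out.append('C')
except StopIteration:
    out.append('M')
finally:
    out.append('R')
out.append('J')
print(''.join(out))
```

Execution trace: 'K' (inner except IndexError) → 'T' (inner finally) → 'C' (try body, no exception) → 'R' (finally) → 'J' (after the try/except). Output: KTCRJ

Answer: KTCRJ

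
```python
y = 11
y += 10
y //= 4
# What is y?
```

Trace:
`y = 11` → y = 11
`y += 10` → y = 21
`y //= 4` → y = 5
So y = 5

Answer: 5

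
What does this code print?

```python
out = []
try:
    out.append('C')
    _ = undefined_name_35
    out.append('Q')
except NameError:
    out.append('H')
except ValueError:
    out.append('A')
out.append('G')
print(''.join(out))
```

Execution trace: 'C' (try body) → 'H' (except NameError) → 'G' (after the try/except). Output: CHG

Answer: CHG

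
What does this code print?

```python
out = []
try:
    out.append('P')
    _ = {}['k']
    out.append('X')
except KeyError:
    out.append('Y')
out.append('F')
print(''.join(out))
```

Execution trace: 'P' (try body) → 'Y' (except KeyError) → 'F' (after the try/except). Output: PYF

Answer: PYF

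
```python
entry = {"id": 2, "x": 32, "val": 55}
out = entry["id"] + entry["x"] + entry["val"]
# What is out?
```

Trace:
`entry = {"id": 2, "x": 32, "val": 55}` → entry = {'id': 2, 'x': 32, 'val': 55}
`out = entry["id"] + entry["x"] + entry["val"]` → out = 89
So out = 89

Answer: 89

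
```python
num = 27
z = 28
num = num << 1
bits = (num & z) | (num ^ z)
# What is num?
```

Trace:
`num = 27` → num = 27
`z = 28` → z = 28
`num = num << 1` → num = 54
`bits = (num & z) | (num ^ z)` → bits = 62
So num = 54

Answer: 54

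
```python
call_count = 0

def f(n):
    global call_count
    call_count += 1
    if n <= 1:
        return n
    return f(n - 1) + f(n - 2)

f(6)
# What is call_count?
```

Calls(n) = 1 + Calls(n-1) + Calls(n-2); Calls(0)=Calls(1)=1. For n=6 this gives 25.

Answer: 25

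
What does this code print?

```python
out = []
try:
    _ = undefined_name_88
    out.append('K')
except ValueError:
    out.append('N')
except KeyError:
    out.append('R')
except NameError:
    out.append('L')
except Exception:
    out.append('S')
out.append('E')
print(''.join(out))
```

Execution trace: 'L' (except NameError) → 'E' (after the try/except). Output: LE

Answer: LE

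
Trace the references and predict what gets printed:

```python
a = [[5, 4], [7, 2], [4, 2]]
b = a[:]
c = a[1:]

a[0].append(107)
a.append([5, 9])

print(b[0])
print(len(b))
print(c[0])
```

Key concept: slice with nested mutation.
Step by step:
`a = [[5, 4], [7, 2], [4, 2]]` → a = [[5, 4], [7, 2], [4, 2]]
`b = a[:]` → b = [[5, 4], [7, 2], [4, 2]]
`c = a[1:]` → c = [[7, 2], [4, 2]]
`a[0].append(107)` → a = [[5, 4, 107], [7, 2], [4, 2]]; b = [[5, 4, 107], [7, 2], [4, 2]]
`a.append([5, 9])` → a = [[5, 4, 107], [7, 2], [4, 2], [5, 9]]
`print(b[0])` → prints [5, 4, 107]
`print(len(b))` → prints 3
`print(c[0])` → prints [7, 2]

Answer:
[5, 4, 107]
3
[7, 2]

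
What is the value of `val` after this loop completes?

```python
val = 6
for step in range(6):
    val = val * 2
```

Multiply by 2, 6 times: 6 * 2^6 = 384
`val` takes the values: 6 → 12 → 24 → 48 → 96 → 192 → 384

Answer: 384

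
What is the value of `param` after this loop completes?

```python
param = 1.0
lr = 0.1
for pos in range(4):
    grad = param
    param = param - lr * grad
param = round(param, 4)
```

Gradient descent: w = 1.0 * (1 - 0.1)^4
`param` takes the values: 1.0 → 0.9 → 0.81 → 0.729 → 0.6561

Answer: 0.6561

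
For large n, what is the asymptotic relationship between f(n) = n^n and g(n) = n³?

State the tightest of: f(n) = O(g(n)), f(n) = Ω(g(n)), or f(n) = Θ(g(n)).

n^n vs n³: f(n) = Ω(g(n)) but not O(g(n)) — n^n grows strictly faster than n³.

Answer: f(n) = Ω(g(n)) but not O(g(n)) — n^n grows strictly faster than n³.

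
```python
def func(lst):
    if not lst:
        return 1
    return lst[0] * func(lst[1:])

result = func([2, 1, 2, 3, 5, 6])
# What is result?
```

Product over [2, 1, 2, 3, 5, 6] = 2 * 1 * 2 * 3 * 5 * 6 = 360

Answer: 360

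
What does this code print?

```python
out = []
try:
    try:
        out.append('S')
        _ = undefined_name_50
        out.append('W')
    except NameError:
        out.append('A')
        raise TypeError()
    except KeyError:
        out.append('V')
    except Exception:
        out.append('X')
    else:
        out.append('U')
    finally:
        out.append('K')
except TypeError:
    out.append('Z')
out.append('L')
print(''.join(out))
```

Execution trace: 'S' (inner try body) → 'A' (inner except NameError) → 'K' (inner finally) → 'Z' (outer except TypeError) → 'L' (after the try/except). Output: SAKZL

Answer: SAKZL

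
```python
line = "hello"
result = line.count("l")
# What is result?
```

Trace:
`line = "hello"` → line = 'hello'
`result = line.count("l")` → result = 2
So result = 2

Answer: 2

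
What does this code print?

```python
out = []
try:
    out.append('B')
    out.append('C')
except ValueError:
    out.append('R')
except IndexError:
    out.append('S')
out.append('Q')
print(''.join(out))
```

Execution trace: 'B' (try body) → 'C' (try body, no exception) → 'Q' (after the try/except). Output: BCQ

Answer: BCQ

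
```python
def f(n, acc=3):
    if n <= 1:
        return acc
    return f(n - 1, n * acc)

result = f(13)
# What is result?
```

Accumulator trace (n, acc): (13, 3) -> (12, 39) -> (11, 468) -> (10, 5148) -> (9, 51480) -> (8, 463320) -> (7, 3706560) -> (6, 25945920) -> (5, 155675520) -> (4, 778377600) -> (3, 3113510400) -> (2, 9340531200) -> (1, 18681062400) -> return 18681062400

Answer: 18681062400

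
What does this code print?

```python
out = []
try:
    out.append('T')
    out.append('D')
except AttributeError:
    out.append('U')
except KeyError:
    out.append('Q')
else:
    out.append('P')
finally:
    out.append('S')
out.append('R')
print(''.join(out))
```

Execution trace: 'T' (try body) → 'D' (try body, no exception) → 'P' (else) → 'S' (finally) → 'R' (after the try/except). Output: TDPSR

Answer: TDPSR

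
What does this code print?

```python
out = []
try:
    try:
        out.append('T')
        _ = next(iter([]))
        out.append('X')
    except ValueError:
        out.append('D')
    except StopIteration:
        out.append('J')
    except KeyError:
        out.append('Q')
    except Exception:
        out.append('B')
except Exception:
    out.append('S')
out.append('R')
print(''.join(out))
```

Execution trace: 'T' (inner try body) → 'J' (inner except StopIteration) → 'R' (after the try/except). Output: TJR

Answer: TJR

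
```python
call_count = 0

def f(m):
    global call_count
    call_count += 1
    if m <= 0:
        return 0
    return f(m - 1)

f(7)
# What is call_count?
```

Linear recursion stepping by 1: 8 calls from m=7 down to ≤0.

Answer: 8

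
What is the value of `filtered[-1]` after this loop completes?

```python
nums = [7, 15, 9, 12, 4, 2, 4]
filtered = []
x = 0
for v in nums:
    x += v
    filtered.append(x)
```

Cumulative sum ends at 53
`filtered` takes the values: [] → [7] → [7, 22] → [7, 22, 31] → [7, 22, 31, 43] → [7, 22, 31, 43, 47] → [7, 22, 31, 43, 47, 49] → [7, 22, 31, 43, 47, 49, 53]
So `filtered[-1]` = 53

Answer: 53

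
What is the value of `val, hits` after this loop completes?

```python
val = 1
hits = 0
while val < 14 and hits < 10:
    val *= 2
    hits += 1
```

Double until >= 14 or 10 iterations
`val, hits` takes the values: (1, 0) → (2, 0) → (2, 1) → (4, 1) → (4, 2) → (8, 2) → (8, 3) → (16, 3) → (16, 4)

Answer: 16, 4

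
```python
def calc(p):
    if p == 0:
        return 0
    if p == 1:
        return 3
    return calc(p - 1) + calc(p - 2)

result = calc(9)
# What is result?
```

Build up from base cases: calc(0)=0, calc(1)=3, calc(2)=3, calc(3)=6, calc(4)=9, calc(5)=15, calc(6)=24, ..., calc(9)=102

Answer: 102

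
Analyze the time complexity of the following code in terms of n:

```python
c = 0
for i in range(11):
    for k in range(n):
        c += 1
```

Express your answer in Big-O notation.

Each loop level contributes: 1 × n. Multiplying the contributions gives O(n).

Answer: O(n)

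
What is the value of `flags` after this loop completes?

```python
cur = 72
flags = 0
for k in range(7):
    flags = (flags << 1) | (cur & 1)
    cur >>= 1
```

Reverse lowest 7 bits of 72
`flags` takes the values: 0 → 1 → 2 → 4 → 9

Answer: 9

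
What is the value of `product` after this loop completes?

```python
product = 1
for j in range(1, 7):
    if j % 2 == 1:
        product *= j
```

Product of odd numbers 1 to 6
`product` takes the values: 1 → 3 → 15

Answer: 15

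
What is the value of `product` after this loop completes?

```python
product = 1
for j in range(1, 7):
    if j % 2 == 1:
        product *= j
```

Product of odd numbers 1 to 6
`product` takes the values: 1 → 3 → 15

Answer: 15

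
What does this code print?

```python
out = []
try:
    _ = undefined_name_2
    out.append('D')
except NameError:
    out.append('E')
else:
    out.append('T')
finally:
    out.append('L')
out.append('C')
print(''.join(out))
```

Execution trace: 'E' (except NameError) → 'L' (finally) → 'C' (after the try/except). Output: ELC

Answer: ELC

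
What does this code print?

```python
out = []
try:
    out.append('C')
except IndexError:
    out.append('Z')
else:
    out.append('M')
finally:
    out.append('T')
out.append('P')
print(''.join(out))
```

Execution trace: 'C' (try body, no exception) → 'M' (else) → 'T' (finally) → 'P' (after the try/except). Output: CMTP

Answer: CMTP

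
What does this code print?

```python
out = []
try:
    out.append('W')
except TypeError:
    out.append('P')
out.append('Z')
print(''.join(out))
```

Execution trace: 'W' (try body, no exception) → 'Z' (after the try/except). Output: WZ

Answer: WZ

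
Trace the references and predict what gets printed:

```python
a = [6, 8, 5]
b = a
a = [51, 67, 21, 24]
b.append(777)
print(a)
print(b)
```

Key concept: rebinding vs mutation: a is rebound to a new list, b still points at the original.
Step by step:
`a = [6, 8, 5]` → a = [6, 8, 5]
`b = a` → b = [6, 8, 5] (same object as a)
`a = [51, 67, 21, 24]` → a = [51, 67, 21, 24]
`b.append(777)` → b = [6, 8, 5, 777]
`print(a)` → prints [51, 67, 21, 24]
`print(b)` → prints [6, 8, 5, 777]

Answer:
[51, 67, 21, 24]
[6, 8, 5, 777]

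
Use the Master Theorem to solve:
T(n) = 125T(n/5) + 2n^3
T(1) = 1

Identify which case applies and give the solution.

a=125, b=5, f(n)=2n^3. log_5(125) = 3. Since c=3 = 3, Case 2 applies: T(n) = Θ(n^log_b(a) · log n) = O(n^3 log n).

Answer: O(n^3 log n) - Case 2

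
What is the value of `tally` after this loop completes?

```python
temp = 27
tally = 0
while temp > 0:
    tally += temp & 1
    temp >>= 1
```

Count set bits in 27 (binary: 0b11011)
`tally` takes the values: 0 → 1 → 2 → 3 → 4

Answer: 4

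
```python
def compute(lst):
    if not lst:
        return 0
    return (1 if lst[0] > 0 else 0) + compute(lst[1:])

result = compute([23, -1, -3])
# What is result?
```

Count of positive elements in [23, -1, -3] = 1

Answer: 1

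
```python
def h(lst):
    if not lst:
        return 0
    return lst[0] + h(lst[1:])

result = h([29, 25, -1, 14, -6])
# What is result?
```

29 + 25 + (-1) + 14 + (-6) + 0 = 61

Answer: 61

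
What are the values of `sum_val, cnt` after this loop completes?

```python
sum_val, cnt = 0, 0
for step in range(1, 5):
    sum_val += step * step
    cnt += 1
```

Sum of squares and count
`sum_val, cnt` takes the values: (0, 0) → (1, 0) → (1, 1) → (5, 1) → (5, 2) → (14, 2) → (14, 3) → (30, 3) → (30, 4)

Answer: 30, 4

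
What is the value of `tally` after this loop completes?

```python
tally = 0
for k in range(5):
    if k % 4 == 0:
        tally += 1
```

Count numbers divisible by 4 in range(5)
`tally` takes the values: 0 → 1 → 2

Answer: 2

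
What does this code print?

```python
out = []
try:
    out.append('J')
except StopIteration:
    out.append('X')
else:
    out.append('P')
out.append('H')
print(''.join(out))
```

Execution trace: 'J' (try body, no exception) → 'P' (else) → 'H' (after the try/except). Output: JPH

Answer: JPH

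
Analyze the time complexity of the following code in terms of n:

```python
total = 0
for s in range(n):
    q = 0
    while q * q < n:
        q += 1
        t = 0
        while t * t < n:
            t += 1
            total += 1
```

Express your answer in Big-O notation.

Each loop level contributes: n × √n × √n. Multiplying the contributions gives O(n^2).

Answer: O(n^2)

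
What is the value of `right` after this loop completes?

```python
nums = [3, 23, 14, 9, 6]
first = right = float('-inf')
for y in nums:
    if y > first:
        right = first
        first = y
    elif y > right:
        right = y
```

Second largest (with repeats) in [3, 23, 14, 9, 6]
`right` takes the values: -inf → 3 → 14

Answer: 14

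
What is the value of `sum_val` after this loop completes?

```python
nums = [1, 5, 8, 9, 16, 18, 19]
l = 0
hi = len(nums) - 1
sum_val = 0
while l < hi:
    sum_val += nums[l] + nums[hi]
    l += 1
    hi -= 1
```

Sum of pairs from ends
`sum_val` takes the values: 0 → 20 → 43 → 67

Answer: 67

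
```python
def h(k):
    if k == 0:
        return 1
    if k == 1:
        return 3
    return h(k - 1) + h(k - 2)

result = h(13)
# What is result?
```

Build up from base cases: h(0)=1, h(1)=3, h(2)=4, h(3)=7, h(4)=11, h(5)=18, h(6)=29, ..., h(13)=843

Answer: 843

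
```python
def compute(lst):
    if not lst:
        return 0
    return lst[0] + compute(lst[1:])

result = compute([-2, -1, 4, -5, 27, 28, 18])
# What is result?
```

(-2) + (-1) + 4 + (-5) + 27 + 28 + 18 + 0 = 69

Answer: 69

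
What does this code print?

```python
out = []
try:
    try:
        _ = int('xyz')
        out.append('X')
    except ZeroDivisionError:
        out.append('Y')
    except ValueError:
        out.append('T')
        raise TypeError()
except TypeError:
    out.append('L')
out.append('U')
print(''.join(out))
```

Execution trace: 'T' (inner except ValueError) → 'L' (outer except TypeError) → 'U' (after the try/except). Output: TLU

Answer: TLU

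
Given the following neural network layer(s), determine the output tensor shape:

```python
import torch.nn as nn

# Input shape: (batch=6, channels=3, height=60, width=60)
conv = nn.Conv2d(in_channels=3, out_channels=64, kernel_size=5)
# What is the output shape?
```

Input: (6, 3, 60, 60) -> Output: (6, 64, 56, 56)

Answer: (6, 64, 56, 56)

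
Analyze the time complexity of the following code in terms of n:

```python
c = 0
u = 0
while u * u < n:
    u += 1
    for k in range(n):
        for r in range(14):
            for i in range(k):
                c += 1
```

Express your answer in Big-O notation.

Each loop level contributes: √n × n × 1 × n. Multiplying the contributions gives O(n^2√n).

Answer: O(n^2√n)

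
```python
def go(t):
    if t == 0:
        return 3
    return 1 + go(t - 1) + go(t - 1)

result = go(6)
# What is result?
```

go(t) = 1 + 2·go(t-1), go(0)=3. Closed form: (3+1)·2^6 - 1 = 255.

Answer: 255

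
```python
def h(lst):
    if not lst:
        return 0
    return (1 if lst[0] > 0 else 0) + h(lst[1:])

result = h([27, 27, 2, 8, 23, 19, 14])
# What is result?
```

Count of positive elements in [27, 27, 2, 8, 23, 19, 14] = 7

Answer: 7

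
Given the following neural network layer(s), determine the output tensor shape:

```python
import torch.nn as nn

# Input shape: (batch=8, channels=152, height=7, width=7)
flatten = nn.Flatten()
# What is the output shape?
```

Input: (8, 152, 7, 7) -> Output: (8, 7448)

Answer: (8, 7448)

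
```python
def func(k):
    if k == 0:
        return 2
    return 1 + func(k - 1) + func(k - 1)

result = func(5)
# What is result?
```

func(k) = 1 + 2·func(k-1), func(0)=2. Closed form: (2+1)·2^5 - 1 = 95.

Answer: 95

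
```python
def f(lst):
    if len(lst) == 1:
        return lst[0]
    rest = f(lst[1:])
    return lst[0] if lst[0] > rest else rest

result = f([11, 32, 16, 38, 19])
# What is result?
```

Recursive max over [11, 32, 16, 38, 19] = 38

Answer: 38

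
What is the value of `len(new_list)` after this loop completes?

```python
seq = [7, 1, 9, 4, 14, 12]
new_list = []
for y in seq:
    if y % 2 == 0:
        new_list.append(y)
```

Count even numbers in [7, 1, 9, 4, 14, 12]
`new_list` takes the values: [] → [4] → [4, 14] → [4, 14, 12]
So `len(new_list)` = 3

Answer: 3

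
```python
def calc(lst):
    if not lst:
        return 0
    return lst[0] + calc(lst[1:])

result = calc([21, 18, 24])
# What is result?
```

21 + 18 + 24 + 0 = 63

Answer: 63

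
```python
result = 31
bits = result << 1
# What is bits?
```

Trace:
`result = 31` → result = 31
`bits = result << 1` → bits = 62
So bits = 62

Answer: 62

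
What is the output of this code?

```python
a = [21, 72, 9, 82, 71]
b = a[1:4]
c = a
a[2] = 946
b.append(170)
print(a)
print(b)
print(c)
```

Key concept: slice vs alias.
Step by step:
`a = [21, 72, 9, 82, 71]` → a = [21, 72, 9, 82, 71]
`b = a[1:4]` → b = [72, 9, 82]
`c = a` → c = [21, 72, 9, 82, 71] (same object as a)
`a[2] = 946` → a = [21, 72, 946, 82, 71] (same object as c); c = [21, 72, 946, 82, 71] (same object as a)
`b.append(170)` → b = [72, 9, 82, 170]
`print(a)` → prints [21, 72, 946, 82, 71]
`print(b)` → prints [72, 9, 82, 170]
`print(c)` → prints [21, 72, 946, 82, 71]

Answer:
[21, 72, 946, 82, 71]
[72, 9, 82, 170]
[21, 72, 946, 82, 71]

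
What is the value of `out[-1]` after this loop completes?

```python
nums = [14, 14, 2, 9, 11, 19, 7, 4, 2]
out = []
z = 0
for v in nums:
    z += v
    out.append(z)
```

Cumulative sum ends at 82
`out` takes the values: [] → [14] → [14, 28] → [14, 28, 30] → [14, 28, 30, 39] → [14, 28, 30, 39, 50] → [14, 28, 30, 39, 50, 69] → [14, 28, 30, 39, 50, 69, 76] → [14, 28, 30, 39, 50, 69, 76, 80] → [14, 28, 30, 39, 50, 69, 76, 80, 82]
So `out[-1]` = 82

Answer: 82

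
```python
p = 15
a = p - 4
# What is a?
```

Trace:
`p = 15` → p = 15
`a = p - 4` → a = 11
So a = 11

Answer: 11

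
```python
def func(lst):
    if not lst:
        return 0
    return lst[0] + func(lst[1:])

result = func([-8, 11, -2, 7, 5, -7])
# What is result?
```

(-8) + 11 + (-2) + 7 + 5 + (-7) + 0 = 6

Answer: 6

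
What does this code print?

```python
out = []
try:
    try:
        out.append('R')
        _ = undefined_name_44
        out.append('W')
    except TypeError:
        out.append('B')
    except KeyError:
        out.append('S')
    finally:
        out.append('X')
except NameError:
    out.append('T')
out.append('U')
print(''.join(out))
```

Execution trace: 'R' (try body) → 'X' (finally) → 'T' (outer except NameError) → 'U' (after the try/except). Output: RXTU

Answer: RXTU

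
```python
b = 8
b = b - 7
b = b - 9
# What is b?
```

Trace:
`b = 8` → b = 8
`b = b - 7` → b = 1
`b = b - 9` → b = -8
So b = -8

Answer: -8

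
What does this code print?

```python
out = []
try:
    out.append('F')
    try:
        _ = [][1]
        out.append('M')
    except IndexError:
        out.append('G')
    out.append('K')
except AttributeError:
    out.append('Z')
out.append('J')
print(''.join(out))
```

Execution trace: 'F' (try body) → 'G' (inner except IndexError) → 'K' (try body, no exception) → 'J' (after the try/except). Output: FGKJ

Answer: FGKJ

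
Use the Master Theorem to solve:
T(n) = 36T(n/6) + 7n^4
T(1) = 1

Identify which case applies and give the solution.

a=36, b=6, f(n)=7n^4. log_6(36) = 2. Since c=4 > 2 and the regularity condition holds (36(n/6)^4 = (36/6^4)n^4 with 36/6^4 < 1), Case 3 applies: T(n) = Θ(f(n)) = O(n^4).

Answer: O(n^4) - Case 3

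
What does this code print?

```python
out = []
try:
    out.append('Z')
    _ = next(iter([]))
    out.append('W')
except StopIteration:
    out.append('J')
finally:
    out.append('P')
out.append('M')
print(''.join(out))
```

Execution trace: 'Z' (try body) → 'J' (except StopIteration) → 'P' (finally) → 'M' (after the try/except). Output: ZJPM

Answer: ZJPM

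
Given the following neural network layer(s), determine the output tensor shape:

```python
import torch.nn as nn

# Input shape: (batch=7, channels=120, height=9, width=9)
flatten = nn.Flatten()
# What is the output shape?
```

Input: (7, 120, 9, 9) -> Output: (7, 9720)

Answer: (7, 9720)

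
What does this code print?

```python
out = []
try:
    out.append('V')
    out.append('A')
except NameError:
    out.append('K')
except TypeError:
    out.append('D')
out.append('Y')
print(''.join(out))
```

Execution trace: 'V' (try body) → 'A' (try body, no exception) → 'Y' (after the try/except). Output: VAY

Answer: VAY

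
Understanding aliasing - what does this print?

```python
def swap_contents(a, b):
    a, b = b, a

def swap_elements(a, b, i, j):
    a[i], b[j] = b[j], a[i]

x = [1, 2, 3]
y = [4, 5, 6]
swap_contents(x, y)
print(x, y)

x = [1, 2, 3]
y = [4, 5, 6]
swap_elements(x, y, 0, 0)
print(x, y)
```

Key concept: parameter rebinding vs mutation.
Step by step:
`x = [1, 2, 3]` → x = [1, 2, 3]
`y = [4, 5, 6]` → y = [4, 5, 6]
`swap_contents(x, y)` → no visible change to tracked variables
`print(x, y)` → prints [1, 2, 3] [4, 5, 6]
`x = [1, 2, 3]` → x = [1, 2, 3]
`y = [4, 5, 6]` → y = [4, 5, 6]
`swap_elements(x, y, 0, 0)` → x = [4, 2, 3]; y = [1, 5, 6]
`print(x, y)` → prints [4, 2, 3] [1, 5, 6]

Answer:
[1, 2, 3] [4, 5, 6]
[4, 2, 3] [1, 5, 6]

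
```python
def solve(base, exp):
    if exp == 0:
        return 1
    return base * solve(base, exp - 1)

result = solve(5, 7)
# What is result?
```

solve(5, 7) = 5 * 5 * 5 * 5 * 5 * 5 * 5 = 78125

Answer: 78125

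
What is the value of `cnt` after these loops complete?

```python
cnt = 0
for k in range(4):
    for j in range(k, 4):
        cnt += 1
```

Upper triangle: 4 + 3 + ... + 1
`cnt` takes the values: 0 → 1 → 2 → 3 → 4 → 5 → 6 → 7 → 8 → 9 → 10

Answer: 10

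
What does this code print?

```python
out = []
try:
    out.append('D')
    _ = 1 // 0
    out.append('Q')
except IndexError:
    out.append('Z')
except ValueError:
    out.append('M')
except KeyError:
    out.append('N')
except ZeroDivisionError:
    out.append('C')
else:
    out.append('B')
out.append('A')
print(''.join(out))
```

Execution trace: 'D' (try body) → 'C' (except ZeroDivisionError) → 'A' (after the try/except). Output: DCA

Answer: DCA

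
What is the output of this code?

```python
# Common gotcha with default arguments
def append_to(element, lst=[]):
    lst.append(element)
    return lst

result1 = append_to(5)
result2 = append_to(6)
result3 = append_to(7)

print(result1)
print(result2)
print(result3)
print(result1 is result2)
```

Key concept: mutable default argument gotcha.
Step by step:
`result1 = append_to(5)` → result1 = [5]
`result2 = append_to(6)` → result1 = [5, 6] (same object as result2); result2 = [5, 6] (same object as result1)
`result3 = append_to(7)` → result1 = [5, 6, 7] (same object as result2, result3); result2 = [5, 6, 7] (same object as result1, result3); result3 = [5, 6, 7] (same object as result1, result2)
`print(result1)` → prints [5, 6, 7]
`print(result2)` → prints [5, 6, 7]
`print(result3)` → prints [5, 6, 7]
`print(result1 is result2)` → prints True

Answer:
[5, 6, 7]
[5, 6, 7]
[5, 6, 7]
True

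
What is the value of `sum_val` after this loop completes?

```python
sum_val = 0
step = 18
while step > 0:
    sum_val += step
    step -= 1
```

Sum 18 down to 1
`sum_val` takes the values: 0 → 18 → 35 → 51 → 66 → 80 → 93 → 105 → 116 → 126 → 135 → 143 → 150 → 156 → 161 → 165 → 168 → 170 → 171

Answer: 171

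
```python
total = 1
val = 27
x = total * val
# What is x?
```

Trace:
`total = 1` → total = 1
`val = 27` → val = 27
`x = total * val` → x = 27
So x = 27

Answer: 27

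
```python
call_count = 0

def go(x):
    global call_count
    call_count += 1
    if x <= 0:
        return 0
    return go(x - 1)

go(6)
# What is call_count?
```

Linear recursion stepping by 1: 7 calls from x=6 down to ≤0.

Answer: 7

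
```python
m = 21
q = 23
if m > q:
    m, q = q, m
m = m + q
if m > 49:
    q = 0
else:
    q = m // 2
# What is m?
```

Trace:
`m = 21` → m = 21
`q = 23` → q = 23
`if m > q: ...` → m > q is False → no variable changes
`m = m + q` → m = 44
`if m > 49: ...` → m > 49 is False, take else branch → q = 22
So m = 44

Answer: 44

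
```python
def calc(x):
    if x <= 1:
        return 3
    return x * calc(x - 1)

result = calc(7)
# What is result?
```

calc(7) = 7 * 6 * 5 * 4 * 3 * 2 * 3 = 15120

Answer: 15120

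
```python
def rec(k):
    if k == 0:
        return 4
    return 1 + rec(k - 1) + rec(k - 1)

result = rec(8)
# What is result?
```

rec(k) = 1 + 2·rec(k-1), rec(0)=4. Closed form: (4+1)·2^8 - 1 = 1279.

Answer: 1279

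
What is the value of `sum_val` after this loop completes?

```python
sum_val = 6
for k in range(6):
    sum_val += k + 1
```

Start at 6, add 1 to 6 = 27
`sum_val` takes the values: 6 → 7 → 9 → 12 → 16 → 21 → 27

Answer: 27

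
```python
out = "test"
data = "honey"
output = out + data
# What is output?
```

Trace:
`out = "test"` → out = 'test'
`data = "honey"` → data = 'honey'
`output = out + data` → output = 'testhoney'
So output = 'testhoney'

Answer: 'testhoney'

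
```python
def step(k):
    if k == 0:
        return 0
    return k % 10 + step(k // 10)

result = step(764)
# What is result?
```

Sum of digits of 764: 4 + 6 + 7 = 17

Answer: 17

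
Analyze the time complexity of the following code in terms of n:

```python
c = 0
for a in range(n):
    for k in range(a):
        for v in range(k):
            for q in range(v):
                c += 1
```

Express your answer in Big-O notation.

Each loop level contributes: n × n × n × n. Multiplying the contributions gives O(n^4).

Answer: O(n^4)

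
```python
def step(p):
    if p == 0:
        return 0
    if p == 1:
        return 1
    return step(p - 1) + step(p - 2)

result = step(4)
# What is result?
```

Build up from base cases: step(0)=0, step(1)=1, step(2)=1, step(3)=2, step(4)=3

Answer: 3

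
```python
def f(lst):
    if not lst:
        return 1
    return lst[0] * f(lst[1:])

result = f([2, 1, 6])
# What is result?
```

Product over [2, 1, 6] = 2 * 1 * 6 = 12

Answer: 12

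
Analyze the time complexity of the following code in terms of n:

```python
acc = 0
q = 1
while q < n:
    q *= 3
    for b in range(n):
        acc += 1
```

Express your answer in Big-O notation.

Each loop level contributes: log n × n. Multiplying the contributions gives O(n log n).

Answer: O(n log n)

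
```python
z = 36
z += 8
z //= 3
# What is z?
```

Trace:
`z = 36` → z = 36
`z += 8` → z = 44
`z //= 3` → z = 14
So z = 14

Answer: 14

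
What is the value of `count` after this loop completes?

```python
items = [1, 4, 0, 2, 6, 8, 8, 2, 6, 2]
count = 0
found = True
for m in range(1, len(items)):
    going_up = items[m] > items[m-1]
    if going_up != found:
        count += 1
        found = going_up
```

Count direction changes in [1, 4, 0, 2, 6, 8, 8, 2, 6, 2]
`count` takes the values: 0 → 1 → 2 → 3 → 4 → 5

Answer: 5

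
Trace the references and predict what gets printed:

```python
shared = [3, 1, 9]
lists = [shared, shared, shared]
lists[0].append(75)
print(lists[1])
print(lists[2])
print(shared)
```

Key concept: list of same reference.
Step by step:
`shared = [3, 1, 9]` → shared = [3, 1, 9]
`lists = [shared, shared, shared]` → lists = [[3, 1, 9], [3, 1, 9], [3, 1, 9]]
`lists[0].append(75)` → shared = [3, 1, 9, 75]; lists = [[3, 1, 9, 75], [3, 1, 9, 75], [3, 1, 9, 75]]
`print(lists[1])` → prints [3, 1, 9, 75]
`print(lists[2])` → prints [3, 1, 9, 75]
`print(shared)` → prints [3, 1, 9, 75]

Answer:
[3, 1, 9, 75]
[3, 1, 9, 75]
[3, 1, 9, 75]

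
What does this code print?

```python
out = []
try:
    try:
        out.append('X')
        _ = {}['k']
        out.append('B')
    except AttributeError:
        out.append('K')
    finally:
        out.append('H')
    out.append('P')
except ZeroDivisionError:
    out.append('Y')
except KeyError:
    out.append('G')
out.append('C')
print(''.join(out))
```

Execution trace: 'X' (inner try body) → 'H' (inner finally) → 'G' (except KeyError) → 'C' (after the try/except). Output: XHGC

Answer: XHGC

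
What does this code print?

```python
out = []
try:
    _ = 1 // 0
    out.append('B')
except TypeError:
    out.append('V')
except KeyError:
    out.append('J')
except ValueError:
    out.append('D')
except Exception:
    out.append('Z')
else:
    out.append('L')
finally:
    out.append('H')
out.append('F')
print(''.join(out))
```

Execution trace: 'Z' (except Exception) → 'H' (finally) → 'F' (after the try/except). Output: ZHF

Answer: ZHF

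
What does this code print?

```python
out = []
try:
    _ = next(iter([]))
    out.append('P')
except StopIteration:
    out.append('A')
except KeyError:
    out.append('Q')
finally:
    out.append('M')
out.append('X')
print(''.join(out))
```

Execution trace: 'A' (except StopIteration) → 'M' (finally) → 'X' (after the try/except). Output: AMX

Answer: AMX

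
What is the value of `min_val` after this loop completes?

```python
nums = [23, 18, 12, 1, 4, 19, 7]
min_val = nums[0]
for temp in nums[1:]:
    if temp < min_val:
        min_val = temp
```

Minimum of [23, 18, 12, 1, 4, 19, 7]
`min_val` takes the values: 23 → 18 → 12 → 1

Answer: 1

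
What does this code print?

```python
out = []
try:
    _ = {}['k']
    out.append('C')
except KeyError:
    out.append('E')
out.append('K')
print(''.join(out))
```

Execution trace: 'E' (except KeyError) → 'K' (after the try/except). Output: EK

Answer: EK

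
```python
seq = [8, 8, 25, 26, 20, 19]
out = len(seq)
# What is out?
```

Trace:
`seq = [8, 8, 25, 26, 20, 19]` → seq = [8, 8, 25, 26, 20, 19]
`out = len(seq)` → out = 6
So out = 6

Answer: 6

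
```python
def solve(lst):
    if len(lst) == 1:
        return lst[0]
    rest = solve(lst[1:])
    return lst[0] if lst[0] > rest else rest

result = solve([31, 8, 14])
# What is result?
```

Recursive max over [31, 8, 14] = 31

Answer: 31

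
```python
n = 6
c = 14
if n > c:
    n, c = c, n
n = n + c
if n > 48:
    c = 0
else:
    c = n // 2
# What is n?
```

Trace:
`n = 6` → n = 6
`c = 14` → c = 14
`if n > c: ...` → n > c is False → no variable changes
`n = n + c` → n = 20
`if n > 48: ...` → n > 48 is False, take else branch → c = 10
So n = 20

Answer: 20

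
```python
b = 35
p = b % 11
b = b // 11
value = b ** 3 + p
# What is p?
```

Trace:
`b = 35` → b = 35
`p = b % 11` → p = 2
`b = b // 11` → b = 3
`value = b ** 3 + p` → value = 29
So p = 2

Answer: 2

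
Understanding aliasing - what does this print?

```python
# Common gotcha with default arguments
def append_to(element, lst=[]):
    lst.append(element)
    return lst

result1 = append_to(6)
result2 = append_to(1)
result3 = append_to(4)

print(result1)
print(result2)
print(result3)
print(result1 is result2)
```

Key concept: mutable default argument gotcha.
Step by step:
`result1 = append_to(6)` → result1 = [6]
`result2 = append_to(1)` → result1 = [6, 1] (same object as result2); result2 = [6, 1] (same object as result1)
`result3 = append_to(4)` → result1 = [6, 1, 4] (same object as result2, result3); result2 = [6, 1, 4] (same object as result1, result3); result3 = [6, 1, 4] (same object as result1, result2)
`print(result1)` → prints [6, 1, 4]
`print(result2)` → prints [6, 1, 4]
`print(result3)` → prints [6, 1, 4]
`print(result1 is result2)` → prints True

Answer:
[6, 1, 4]
[6, 1, 4]
[6, 1, 4]
True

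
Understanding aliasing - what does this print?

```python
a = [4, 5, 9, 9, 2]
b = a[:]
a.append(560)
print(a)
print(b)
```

Key concept: slice [:] creates copy.
Step by step:
`a = [4, 5, 9, 9, 2]` → a = [4, 5, 9, 9, 2]
`b = a[:]` → b = [4, 5, 9, 9, 2]
`a.append(560)` → a = [4, 5, 9, 9, 2, 560]
`print(a)` → prints [4, 5, 9, 9, 2, 560]
`print(b)` → prints [4, 5, 9, 9, 2]

Answer:
[4, 5, 9, 9, 2, 560]
[4, 5, 9, 9, 2]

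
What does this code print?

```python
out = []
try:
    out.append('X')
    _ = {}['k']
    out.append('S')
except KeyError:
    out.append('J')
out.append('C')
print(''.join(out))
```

Execution trace: 'X' (try body) → 'J' (except KeyError) → 'C' (after the try/except). Output: XJC

Answer: XJC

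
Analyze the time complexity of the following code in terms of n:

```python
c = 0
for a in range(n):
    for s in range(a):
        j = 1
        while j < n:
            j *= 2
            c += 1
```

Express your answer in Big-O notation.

Each loop level contributes: n × n × log n. Multiplying the contributions gives O(n^2 log n).

Answer: O(n^2 log n)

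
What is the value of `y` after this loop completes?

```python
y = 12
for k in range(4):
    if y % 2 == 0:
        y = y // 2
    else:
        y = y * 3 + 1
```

Collatz-style transformation from 12
`y` takes the values: 12 → 6 → 3 → 10 → 5

Answer: 5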